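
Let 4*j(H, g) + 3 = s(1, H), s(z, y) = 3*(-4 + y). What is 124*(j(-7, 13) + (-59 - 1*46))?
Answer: -14136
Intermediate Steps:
s(z, y) = -12 + 3*y
j(H, g) = -15/4 + 3*H/4 (j(H, g) = -¾ + (-12 + 3*H)/4 = -¾ + (-3 + 3*H/4) = -15/4 + 3*H/4)
124*(j(-7, 13) + (-59 - 1*46)) = 124*((-15/4 + (¾)*(-7)) + (-59 - 1*46)) = 124*((-15/4 - 21/4) + (-59 - 46)) = 124*(-9 - 105) = 124*(-114) = -14136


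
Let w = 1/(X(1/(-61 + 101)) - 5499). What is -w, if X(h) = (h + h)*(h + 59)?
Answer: 800/4396839 ≈ 0.00018195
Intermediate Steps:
X(h) = 2*h*(59 + h) (X(h) = (2*h)*(59 + h) = 2*h*(59 + h))
w = -800/4396839 (w = 1/(2*(59 + 1/(-61 + 101))/(-61 + 101) - 5499) = 1/(2*(59 + 1/40)/40 - 5499) = 1/(2*(1/40)*(59 + 1/40) - 5499) = 1/(2*(1/40)*(2361/40) - 5499) = 1/(2361/800 - 5499) = 1/(-4396839/800) = -800/4396839 ≈ -0.00018195)
-w = -1*(-800/4396839) = 800/4396839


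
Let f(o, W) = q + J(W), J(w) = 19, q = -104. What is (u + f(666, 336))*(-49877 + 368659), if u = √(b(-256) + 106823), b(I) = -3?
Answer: -27096470 + 4462948*√545 ≈ 7.7092e+7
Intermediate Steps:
u = 14*√545 (u = √(-3 + 106823) = √106820 = 14*√545 ≈ 326.83)
f(o, W) = -85 (f(o, W) = -104 + 19 = -85)
(u + f(666, 336))*(-49877 + 368659) = (14*√545 - 85)*(-49877 + 368659) = (-85 + 14*√545)*318782 = -27096470 + 4462948*√545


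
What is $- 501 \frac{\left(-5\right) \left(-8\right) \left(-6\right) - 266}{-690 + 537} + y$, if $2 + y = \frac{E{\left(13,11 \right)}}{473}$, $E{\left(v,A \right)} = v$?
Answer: $- \frac{40017029}{24123} \approx -1658.9$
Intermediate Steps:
$y = - \frac{933}{473}$ ($y = -2 + \frac{13}{473} = - \frac{933}{473} \approx -1.9725$)
$- 501 \frac{\left(-5\right) \left(-8\right) \left(-6\right) - 266}{-690 + 537} + y = - 501 \frac{\left(-5\right) \left(-8\right) \left(-6\right) - 266}{-690 + 537} - \frac{933}{473} = - 501 \frac{40 \left(-6\right) - 266}{-153} - \frac{933}{473} = - 501 \left(-240 - 266\right) \left(- \frac{1}{153}\right) - \frac{933}{473} = - 501 \left(\left(-506\right) \left(- \frac{1}{153}\right)\right) - \frac{933}{473} = \left(-501\right) \frac{506}{153} - \frac{933}{473} = - \frac{84502}{51} - \frac{933}{473} = - \frac{40017029}{24123}$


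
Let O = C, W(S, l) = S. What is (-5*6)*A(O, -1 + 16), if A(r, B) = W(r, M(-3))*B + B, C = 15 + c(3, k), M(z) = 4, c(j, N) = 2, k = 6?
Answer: -8100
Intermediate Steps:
C = 17 (C = 15 + 2 = 17)
O = 17
A(r, B) = B + B*r (A(r, B) = r*B + B = B*r + B = B + B*r)
(-5*6)*A(O, -1 + 16) = (-5*6)*((-1 + 16)*(1 + 17)) = -450*18 = -30*270 = -8100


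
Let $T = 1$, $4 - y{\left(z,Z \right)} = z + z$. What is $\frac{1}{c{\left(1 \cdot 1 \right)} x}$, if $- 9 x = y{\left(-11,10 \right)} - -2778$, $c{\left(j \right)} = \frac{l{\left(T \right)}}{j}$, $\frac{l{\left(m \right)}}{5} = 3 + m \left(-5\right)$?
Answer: $\frac{9}{28040} \approx 0.00032097$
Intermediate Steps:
$y{\left(z,Z \right)} = 4 - 2 z$ ($y{\left(z,Z \right)} = 4 - \left(z + z\right) = 4 - 2 z$)
$l{\left(m \right)} = 15 - 25 m$ ($l{\left(m \right)} = 5 \left(3 + m \left(-5\right)\right) = 5 \left(3 - 5 m\right) = 15 - 25 m$)
$c{\left(j \right)} = - \frac{10}{j}$ ($c{\left(j \right)} = \frac{15 - 25}{j} = - \frac{10}{j}$)
$x = - \frac{2804}{9}$ ($x = - \frac{\left(4 - -22\right) - -2778}{9} = - \frac{\left(4 + 22\right) + 2778}{9} = - \frac{26 + 2778}{9} = \left(- \frac{1}{9}\right) 2804 = - \frac{2804}{9} \approx -311.56$)
$\frac{1}{c{\left(1 \cdot 1 \right)} x} = \frac{1}{- \frac{10}{1 \cdot 1} \left(- \frac{2804}{9}\right)} = \frac{1}{- \frac{10}{1} \left(- \frac{2804}{9}\right)} = \frac{1}{\left(-10\right) 1 \left(- \frac{2804}{9}\right)} = \frac{1}{\left(-10\right) \left(- \frac{2804}{9}\right)} = \frac{1}{\frac{28040}{9}} = \frac{9}{28040}$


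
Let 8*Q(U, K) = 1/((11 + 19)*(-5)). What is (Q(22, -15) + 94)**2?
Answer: 12723614401/1440000 ≈ 8835.8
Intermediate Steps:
Q(U, K) = -1/1200 (Q(U, K) = (1/((11 + 19)*(-5)))/8 = (-1/5/30)/8 = ((1/30)*(-1/5))/8 = (1/8)*(-1/150) = -1/1200)
(Q(22, -15) + 94)**2 = (-1/1200 + 94)**2 = (112799/1200)**2 = 12723614401/1440000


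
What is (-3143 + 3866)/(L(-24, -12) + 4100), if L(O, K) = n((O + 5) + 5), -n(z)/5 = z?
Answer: 241/1390 ≈ 0.17338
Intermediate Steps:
n(z) = -5*z
L(O, K) = -50 - 5*O (L(O, K) = -5*((O + 5) + 5) = -5*((5 + O) + 5) = -5*(10 + O) = -50 - 5*O)
(-3143 + 3866)/(L(-24, -12) + 4100) = (-3143 + 3866)/((-50 - 5*(-24)) + 4100) = 723/((-50 + 120) + 4100) = 723/(70 + 4100) = 723/4170 = 723*(1/4170) = 241/1390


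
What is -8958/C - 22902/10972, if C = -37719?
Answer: -127592227/68975478 ≈ -1.8498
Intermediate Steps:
-8958/C - 22902/10972 = -8958/(-37719) - 22902/10972 = -8958*(-1/37719) - 22902*1/10972 = 2986/12573 - 11451/5486 = -127592227/68975478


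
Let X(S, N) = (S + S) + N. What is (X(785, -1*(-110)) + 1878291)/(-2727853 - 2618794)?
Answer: -1879971/5346647 ≈ -0.35162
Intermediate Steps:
X(S, N) = N + 2*S (X(S, N) = 2*S + N = N + 2*S)
(X(785, -1*(-110)) + 1878291)/(-2727853 - 2618794) = ((-1*(-110) + 2*785) + 1878291)/(-2727853 - 2618794) = ((110 + 1570) + 1878291)/(-5346647) = (1680 + 1878291)*(-1/5346647) = 1879971*(-1/5346647) = -1879971/5346647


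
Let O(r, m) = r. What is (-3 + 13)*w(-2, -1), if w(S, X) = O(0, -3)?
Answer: 0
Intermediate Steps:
w(S, X) = 0
(-3 + 13)*w(-2, -1) = (-3 + 13)*0 = 10*0 = 0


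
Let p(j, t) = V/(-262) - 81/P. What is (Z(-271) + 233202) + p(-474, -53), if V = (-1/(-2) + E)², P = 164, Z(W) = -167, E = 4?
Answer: 10013023337/42968 ≈ 2.3303e+5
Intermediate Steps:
V = 81/4 (V = (-1/(-2) + 4)² = (-1*(-½) + 4)² = (½ + 4)² = (9/2)² = 81/4 ≈ 20.250)
p(j, t) = -24543/42968 (p(j, t) = (81/4)/(-262) - 81/164 = (81/4)*(-1/262) - 81*1/164 = -81/1048 - 81/164 = -24543/42968)
(Z(-271) + 233202) + p(-474, -53) = (-167 + 233202) - 24543/42968 = 233035 - 24543/42968 = 10013023337/42968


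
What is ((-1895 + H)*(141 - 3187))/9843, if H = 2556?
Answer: -2013406/9843 ≈ -204.55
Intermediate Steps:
((-1895 + H)*(141 - 3187))/9843 = ((-1895 + 2556)*(141 - 3187))/9843 = (661*(-3046))*(1/9843) = -2013406*1/9843 = -2013406/9843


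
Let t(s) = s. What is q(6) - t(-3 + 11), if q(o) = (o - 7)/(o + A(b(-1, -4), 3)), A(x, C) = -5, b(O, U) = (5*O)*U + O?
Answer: -9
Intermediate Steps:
b(O, U) = O + 5*O*U (b(O, U) = 5*O*U + O = O + 5*O*U)
q(o) = (-7 + o)/(-5 + o) (q(o) = (o - 7)/(o - 5) = (-7 + o)/(-5 + o))
q(6) - t(-3 + 11) = (-7 + 6)/(-5 + 6) - (-3 + 11) = -1/1 - 1*8 = 1*(-1) - 8 = -1 - 8 = -9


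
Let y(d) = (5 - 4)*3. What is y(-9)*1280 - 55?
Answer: 3785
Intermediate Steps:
y(d) = 3 (y(d) = 1*3 = 3)
y(-9)*1280 - 55 = 3*1280 - 55 = 3840 - 55 = 3785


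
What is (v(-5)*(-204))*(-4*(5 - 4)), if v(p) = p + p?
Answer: -8160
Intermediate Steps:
v(p) = 2*p
(v(-5)*(-204))*(-4*(5 - 4)) = ((2*(-5))*(-204))*(-4*(5 - 4)) = (-10*(-204))*(-4*1) = 2040*(-4) = -8160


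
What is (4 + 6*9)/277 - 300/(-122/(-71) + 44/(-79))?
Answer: -232865044/902189 ≈ -258.11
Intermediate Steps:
(4 + 6*9)/277 - 300/(-122/(-71) + 44/(-79)) = (4 + 54)*(1/277) - 300/(-122*(-1/71) + 44*(-1/79)) = 58*(1/277) - 300/(122/71 - 44/79) = 58/277 - 300/6514/5609 = 58/277 - 300*5609/6514 = 58/277 - 841350/3257 = -232865044/902189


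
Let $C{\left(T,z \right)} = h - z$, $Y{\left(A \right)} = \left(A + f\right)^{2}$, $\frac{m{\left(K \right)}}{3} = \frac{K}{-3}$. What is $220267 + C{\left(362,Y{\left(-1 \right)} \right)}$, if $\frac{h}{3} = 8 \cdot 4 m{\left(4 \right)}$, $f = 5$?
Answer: $219867$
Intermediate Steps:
$m{\left(K \right)} = - K$ ($m{\left(K \right)} = 3 \frac{K}{-3} = 3 K \left(- \frac{1}{3}\right) = 3 \left(- \frac{K}{3}\right) = - K$)
$h = -384$ ($h = 3 \cdot 8 \cdot 4 \left(\left(-1\right) 4\right) = 3 \cdot 32 \left(-4\right) = 3 \left(-128\right) = -384$)
$Y{\left(A \right)} = \left(5 + A\right)^{2}$ ($Y{\left(A \right)} = \left(A + 5\right)^{2} = \left(5 + A\right)^{2}$)
$C{\left(T,z \right)} = -384 - z$
$220267 + C{\left(362,Y{\left(-1 \right)} \right)} = 220267 - \left(384 + \left(5 - 1\right)^{2}\right) = 220267 - 400 = 219867$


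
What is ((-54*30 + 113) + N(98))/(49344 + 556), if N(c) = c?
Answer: -1409/49900 ≈ -0.028236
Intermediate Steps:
((-54*30 + 113) + N(98))/(49344 + 556) = ((-54*30 + 113) + 98)/(49344 + 556) = ((-1620 + 113) + 98)/49900 = (-1507 + 98)*(1/49900) = -1409*1/49900 = -1409/49900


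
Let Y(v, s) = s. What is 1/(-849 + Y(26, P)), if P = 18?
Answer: -1/831 ≈ -0.0012034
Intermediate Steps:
1/(-849 + Y(26, P)) = 1/(-849 + 18) = 1/(-831) = -1/831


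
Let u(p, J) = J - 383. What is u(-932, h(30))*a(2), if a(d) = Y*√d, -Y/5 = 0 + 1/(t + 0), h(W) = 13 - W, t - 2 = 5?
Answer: 2000*√2/7 ≈ 404.06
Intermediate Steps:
t = 7 (t = 2 + 5 = 7)
u(p, J) = -383 + J
Y = -5/7 (Y = -5*(0 + 1/(7 + 0)) = -5*(0 + 1/7) = -5*(0 + ⅐) = -5*⅐ = -5/7 ≈ -0.71429)
a(d) = -5*√d/7
u(-932, h(30))*a(2) = (-383 + (13 - 1*30))*(-5*√2/7) = (-383 + (13 - 30))*(-5*√2/7) = (-383 - 17)*(-5*√2/7) = -(-2000)*√2/7 = 2000*√2/7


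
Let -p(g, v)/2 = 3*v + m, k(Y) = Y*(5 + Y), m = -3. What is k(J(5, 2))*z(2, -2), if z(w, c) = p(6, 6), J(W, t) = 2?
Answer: -420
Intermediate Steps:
p(g, v) = 6 - 6*v (p(g, v) = -2*(3*v - 3) = -2*(-3 + 3*v) = 6 - 6*v)
z(w, c) = -30 (z(w, c) = 6 - 6*6 = 6 - 36 = -30)
k(J(5, 2))*z(2, -2) = (2*(5 + 2))*(-30) = (2*7)*(-30) = 14*(-30) = -420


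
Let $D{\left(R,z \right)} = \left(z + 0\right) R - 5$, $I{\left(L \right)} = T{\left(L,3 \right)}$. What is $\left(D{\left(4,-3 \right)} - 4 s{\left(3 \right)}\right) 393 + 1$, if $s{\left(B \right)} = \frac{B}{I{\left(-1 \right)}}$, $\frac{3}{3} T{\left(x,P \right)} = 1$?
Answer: $-11396$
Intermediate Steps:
$T{\left(x,P \right)} = 1$
$I{\left(L \right)} = 1$
$D{\left(R,z \right)} = -5 + R z$ ($D{\left(R,z \right)} = z R - 5 = R z - 5 = -5 + R z$)
$s{\left(B \right)} = B$ ($s{\left(B \right)} = \frac{B}{1} = B 1 = B$)
$\left(D{\left(4,-3 \right)} - 4 s{\left(3 \right)}\right) 393 + 1 = \left(\left(-5 + 4 \left(-3\right)\right) - 12\right) 393 + 1 = \left(\left(-5 - 12\right) - 12\right) 393 + 1 = \left(-17 - 12\right) 393 + 1 = \left(-29\right) 393 + 1 = -11397 + 1 = -11396$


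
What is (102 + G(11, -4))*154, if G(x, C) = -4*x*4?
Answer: -11396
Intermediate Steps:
G(x, C) = -16*x
(102 + G(11, -4))*154 = (102 - 16*11)*154 = (102 - 176)*154 = -74*154 = -11396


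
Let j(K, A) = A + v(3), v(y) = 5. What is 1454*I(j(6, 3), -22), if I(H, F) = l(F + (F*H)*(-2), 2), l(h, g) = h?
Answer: 479820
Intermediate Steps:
j(K, A) = 5 + A (j(K, A) = A + 5 = 5 + A)
I(H, F) = F - 2*F*H (I(H, F) = F + (F*H)*(-2) = F - 2*F*H)
1454*I(j(6, 3), -22) = 1454*(-22*(1 - 2*(5 + 3))) = 1454*(-22*(1 - 2*8)) = 1454*(-22*(1 - 16)) = 1454*(-22*(-15)) = 1454*330 = 479820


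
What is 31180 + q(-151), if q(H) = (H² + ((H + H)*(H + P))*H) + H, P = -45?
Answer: -8884162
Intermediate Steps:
q(H) = H + H² + 2*H²*(-45 + H) (q(H) = (H² + ((H + H)*(H - 45))*H) + H = (H² + ((2*H)*(-45 + H))*H) + H = (H² + (2*H*(-45 + H))*H) + H = (H² + 2*H²*(-45 + H)) + H = H + H² + 2*H²*(-45 + H))
31180 + q(-151) = 31180 - 151*(1 - 89*(-151) + 2*(-151)²) = 31180 - 151*(1 + 13439 + 2*22801) = 31180 - 151*(1 + 13439 + 45602) = 31180 - 151*59042 = 31180 - 8915342 = -8884162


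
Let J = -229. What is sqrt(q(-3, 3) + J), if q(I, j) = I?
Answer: 2*I*sqrt(58) ≈ 15.232*I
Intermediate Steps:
sqrt(q(-3, 3) + J) = sqrt(-3 - 229) = sqrt(-232) = 2*I*sqrt(58)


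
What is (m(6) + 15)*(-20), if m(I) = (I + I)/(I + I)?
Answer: -320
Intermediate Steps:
m(I) = 1 (m(I) = (2*I)/((2*I)) = (2*I)*(1/(2*I)) = 1)
(m(6) + 15)*(-20) = (1 + 15)*(-20) = 16*(-20) = -320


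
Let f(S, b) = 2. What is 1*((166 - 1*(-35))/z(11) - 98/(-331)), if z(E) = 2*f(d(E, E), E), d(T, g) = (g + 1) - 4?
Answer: 66923/1324 ≈ 50.546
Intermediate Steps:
d(T, g) = -3 + g (d(T, g) = (1 + g) - 4 = -3 + g)
z(E) = 4 (z(E) = 2*2 = 4)
1*((166 - 1*(-35))/z(11) - 98/(-331)) = 1*((166 - 1*(-35))/4 - 98/(-331)) = 1*((166 + 35)*(1/4) - 98*(-1/331)) = 1*(201*(1/4) + 98/331) = 1*(201/4 + 98/331) = 1*(66923/1324) = 66923/1324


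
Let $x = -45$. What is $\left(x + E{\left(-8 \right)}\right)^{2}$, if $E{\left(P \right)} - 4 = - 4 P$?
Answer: $81$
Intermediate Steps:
$E{\left(P \right)} = 4 - 4 P$
$\left(x + E{\left(-8 \right)}\right)^{2} = \left(-45 + \left(4 - -32\right)\right)^{2} = \left(-45 + \left(4 + 32\right)\right)^{2} = \left(-45 + 36\right)^{2} = \left(-9\right)^{2} = 81$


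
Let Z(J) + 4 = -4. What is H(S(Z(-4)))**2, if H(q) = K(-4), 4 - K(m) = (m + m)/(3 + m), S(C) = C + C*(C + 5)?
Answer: 16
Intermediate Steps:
Z(J) = -8 (Z(J) = -4 - 4 = -8)
S(C) = C + C*(5 + C)
K(m) = 4 - 2*m/(3 + m) (K(m) = 4 - (m + m)/(3 + m) = 4 - 2*m/(3 + m))
H(q) = -4 (H(q) = 2*(6 - 4)/(3 - 4) = 2*2/(-1) = 2*(-1)*2 = -4)
H(S(Z(-4)))**2 = (-4)**2 = 16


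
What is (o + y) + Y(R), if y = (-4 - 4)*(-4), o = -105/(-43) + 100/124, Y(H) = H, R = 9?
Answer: 58983/1333 ≈ 44.248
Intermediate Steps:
o = 4330/1333 (o = -105*(-1/43) + 100*(1/124) = 105/43 + 25/31 = 4330/1333 ≈ 3.2483)
y = 32 (y = -8*(-4) = 32)
(o + y) + Y(R) = (4330/1333 + 32) + 9 = 46986/1333 + 9 = 58983/1333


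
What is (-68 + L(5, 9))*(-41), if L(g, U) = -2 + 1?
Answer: 2829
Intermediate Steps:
L(g, U) = -1
(-68 + L(5, 9))*(-41) = (-68 - 1)*(-41) = -69*(-41) = 2829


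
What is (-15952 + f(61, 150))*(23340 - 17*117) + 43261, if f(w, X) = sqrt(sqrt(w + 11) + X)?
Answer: -340547891 + 21351*sqrt(150 + 6*sqrt(2)) ≈ -3.4028e+8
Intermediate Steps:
f(w, X) = sqrt(X + sqrt(11 + w)) (f(w, X) = sqrt(sqrt(11 + w) + X) = sqrt(X + sqrt(11 + w)))
(-15952 + f(61, 150))*(23340 - 17*117) + 43261 = (-15952 + sqrt(150 + sqrt(11 + 61)))*(23340 - 17*117) + 43261 = (-15952 + sqrt(150 + sqrt(72)))*(23340 - 1989) + 43261 = (-15952 + sqrt(150 + 6*sqrt(2)))*21351 + 43261 = (-340591152 + 21351*sqrt(150 + 6*sqrt(2))) + 43261 = -340547891 + 21351*sqrt(150 + 6*sqrt(2))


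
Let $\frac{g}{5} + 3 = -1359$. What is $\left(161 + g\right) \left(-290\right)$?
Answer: $1928210$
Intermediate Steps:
$g = -6810$ ($g = -15 + 5 \left(-1359\right) = -15 - 6795 = -6810$)
$\left(161 + g\right) \left(-290\right) = \left(161 - 6810\right) \left(-290\right) = \left(-6649\right) \left(-290\right) = 1928210$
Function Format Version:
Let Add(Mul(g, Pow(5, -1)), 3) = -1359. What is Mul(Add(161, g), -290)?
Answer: 1928210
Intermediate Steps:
g = -6810 (g = Add(-15, Mul(5, -1359)) = Add(-15, -6795) = -6810)
Mul(Add(161, g), -290) = Mul(Add(161, -6810), -290) = Mul(-6649, -290) = 1928210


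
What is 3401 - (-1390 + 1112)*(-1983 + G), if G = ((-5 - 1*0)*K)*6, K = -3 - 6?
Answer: -472813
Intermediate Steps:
K = -9
G = 270 (G = ((-5 - 1*0)*(-9))*6 = ((-5 + 0)*(-9))*6 = -5*(-9)*6 = 45*6 = 270)
3401 - (-1390 + 1112)*(-1983 + G) = 3401 - (-1390 + 1112)*(-1983 + 270) = 3401 - (-278)*(-1713) = 3401 - 1*476214 = 3401 - 476214 = -472813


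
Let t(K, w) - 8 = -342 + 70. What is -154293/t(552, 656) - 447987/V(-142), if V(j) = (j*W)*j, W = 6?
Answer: 64405263/110902 ≈ 580.74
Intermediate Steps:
V(j) = 6*j**2 (V(j) = (j*6)*j = (6*j)*j = 6*j**2)
t(K, w) = -264 (t(K, w) = 8 + (-342 + 70) = 8 - 272 = -264)
-154293/t(552, 656) - 447987/V(-142) = -154293/(-264) - 447987/(6*(-142)**2) = -154293*(-1/264) - 447987/(6*20164) = 51431/88 - 447987/120984 = 51431/88 - 447987*1/120984 = 51431/88 - 149329/40328 = 64405263/110902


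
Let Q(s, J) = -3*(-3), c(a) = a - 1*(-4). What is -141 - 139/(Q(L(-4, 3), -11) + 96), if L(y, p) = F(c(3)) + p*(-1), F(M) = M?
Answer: -14944/105 ≈ -142.32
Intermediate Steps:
c(a) = 4 + a (c(a) = a + 4 = 4 + a)
L(y, p) = 7 - p (L(y, p) = (4 + 3) + p*(-1) = 7 - p)
Q(s, J) = 9
-141 - 139/(Q(L(-4, 3), -11) + 96) = -141 - 139/(9 + 96) = -141 - 139/105 = -14944/105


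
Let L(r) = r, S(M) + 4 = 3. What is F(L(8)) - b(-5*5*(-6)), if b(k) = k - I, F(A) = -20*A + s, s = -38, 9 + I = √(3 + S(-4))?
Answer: -357 + √2 ≈ -355.59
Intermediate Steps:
S(M) = -1 (S(M) = -4 + 3 = -1)
I = -9 + √2 (I = -9 + √(3 - 1) = -9 + √2 ≈ -7.5858)
F(A) = -38 - 20*A (F(A) = -20*A - 38 = -38 - 20*A)
b(k) = 9 + k - √2 (b(k) = k - (-9 + √2) = k + (9 - √2) = 9 + k - √2)
F(L(8)) - b(-5*5*(-6)) = (-38 - 20*8) - (9 - 5*5*(-6) - √2) = (-38 - 160) - (9 - 25*(-6) - √2) = -198 - (9 + 150 - √2) = -198 - (159 - √2) = -198 + (-159 + √2) = -357 + √2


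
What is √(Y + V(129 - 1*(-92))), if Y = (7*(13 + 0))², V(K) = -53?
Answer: 22*√17 ≈ 90.708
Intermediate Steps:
Y = 8281 (Y = (7*13)² = 91² = 8281)
√(Y + V(129 - 1*(-92))) = √(8281 - 53) = √8228 = 22*√17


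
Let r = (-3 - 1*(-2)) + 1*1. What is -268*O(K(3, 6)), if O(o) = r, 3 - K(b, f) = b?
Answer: 0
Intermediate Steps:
K(b, f) = 3 - b
r = 0 (r = (-3 + 2) + 1 = -1 + 1 = 0)
O(o) = 0
-268*O(K(3, 6)) = -268*0 = 0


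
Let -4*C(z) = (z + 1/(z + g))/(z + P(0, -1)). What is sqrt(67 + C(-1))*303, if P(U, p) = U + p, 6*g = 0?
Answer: 303*sqrt(267)/2 ≈ 2475.5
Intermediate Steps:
g = 0 (g = (1/6)*0 = 0)
C(z) = -(z + 1/z)/(4*(-1 + z)) (C(z) = -(z + 1/(z + 0))/(4*(z + (0 - 1))) = -(z + 1/z)/(4*(z - 1)) = -(z + 1/z)/(4*(-1 + z)))
sqrt(67 + C(-1))*303 = sqrt(67 + (1/4)*(-1 - 1*(-1)**2)/(-1*(-1 - 1)))*303 = sqrt(67 + (1/4)*(-1)*(-1 - 1*1)/(-2))*303 = sqrt(67 + (1/4)*(-1)*(-1/2)*(-1 - 1))*303 = sqrt(67 + (1/4)*(-1)*(-1/2)*(-2))*303 = sqrt(67 - 1/4)*303 = sqrt(267/4)*303 = (sqrt(267)/2)*303 = 303*sqrt(267)/2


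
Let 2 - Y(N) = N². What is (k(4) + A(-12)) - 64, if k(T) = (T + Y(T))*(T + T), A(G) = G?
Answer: -156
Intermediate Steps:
Y(N) = 2 - N²
k(T) = 2*T*(2 + T - T²) (k(T) = (T + (2 - T²))*(T + T) = (2 + T - T²)*(2*T) = 2*T*(2 + T - T²))
(k(4) + A(-12)) - 64 = (2*4*(2 + 4 - 1*4²) - 12) - 64 = (2*4*(2 + 4 - 1*16) - 12) - 64 = (2*4*(2 + 4 - 16) - 12) - 64 = (2*4*(-10) - 12) - 64 = (-80 - 12) - 64 = -92 - 64 = -156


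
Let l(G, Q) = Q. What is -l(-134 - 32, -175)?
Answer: 175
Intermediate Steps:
-l(-134 - 32, -175) = -1*(-175) = 175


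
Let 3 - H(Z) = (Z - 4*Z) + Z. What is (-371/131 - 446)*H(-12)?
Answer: 1234737/131 ≈ 9425.5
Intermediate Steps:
H(Z) = 3 + 2*Z (H(Z) = 3 - ((Z - 4*Z) + Z) = 3 - (-3*Z + Z) = 3 - (-2)*Z = 3 + 2*Z)
(-371/131 - 446)*H(-12) = (-371/131 - 446)*(3 + 2*(-12)) = (-371*1/131 - 446)*(3 - 24) = (-371/131 - 446)*(-21) = -58797/131*(-21) = 1234737/131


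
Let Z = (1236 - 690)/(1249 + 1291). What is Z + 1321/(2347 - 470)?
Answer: 2190091/2383790 ≈ 0.91874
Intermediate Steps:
Z = 273/1270 (Z = 546/2540 = 546*(1/2540) = 273/1270 ≈ 0.21496)
Z + 1321/(2347 - 470) = 273/1270 + 1321/(2347 - 470) = 273/1270 + 1321/1877 = 2190091/2383790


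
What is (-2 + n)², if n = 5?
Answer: 9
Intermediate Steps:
(-2 + n)² = (-2 + 5)² = 3² = 9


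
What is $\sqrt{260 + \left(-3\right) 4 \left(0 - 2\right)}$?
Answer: $2 \sqrt{71} \approx 16.852$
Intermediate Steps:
$\sqrt{260 + \left(-3\right) 4 \left(0 - 2\right)} = \sqrt{260 - -24} = \sqrt{260 + 24} = \sqrt{284} = 2 \sqrt{71}$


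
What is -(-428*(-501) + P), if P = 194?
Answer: -214622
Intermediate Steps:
-(-428*(-501) + P) = -(-428*(-501) + 194) = -(214428 + 194) = -1*214622 = -214622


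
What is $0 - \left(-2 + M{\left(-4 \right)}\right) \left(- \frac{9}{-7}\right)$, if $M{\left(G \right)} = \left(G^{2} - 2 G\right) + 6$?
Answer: $-36$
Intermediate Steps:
$M{\left(G \right)} = 6 + G^{2} - 2 G$
$0 - \left(-2 + M{\left(-4 \right)}\right) \left(- \frac{9}{-7}\right) = 0 - \left(-2 + \left(6 + \left(-4\right)^{2} - -8\right)\right) \left(- \frac{9}{-7}\right) = 0 - \left(-2 + \left(6 + 16 + 8\right)\right) \left(\left(-9\right) \left(- \frac{1}{7}\right)\right) = 0 - \left(-2 + 30\right) \frac{9}{7} = 0 - 28 \cdot \frac{9}{7} = 0 - 36 = -36$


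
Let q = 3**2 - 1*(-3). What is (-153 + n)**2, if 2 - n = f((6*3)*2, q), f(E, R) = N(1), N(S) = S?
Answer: 23104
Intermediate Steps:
q = 12 (q = 9 + 3 = 12)
f(E, R) = 1
n = 1 (n = 2 - 1*1 = 2 - 1 = 1)
(-153 + n)**2 = (-153 + 1)**2 = (-152)**2 = 23104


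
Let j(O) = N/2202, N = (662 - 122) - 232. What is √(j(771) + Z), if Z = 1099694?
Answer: 4*√83315646003/1101 ≈ 1048.7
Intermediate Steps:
N = 308 (N = 540 - 232 = 308)
j(O) = 154/1101 (j(O) = 308/2202 = 308*(1/2202) = 154/1101)
√(j(771) + Z) = √(154/1101 + 1099694) = √(1210763248/1101) = 4*√83315646003/1101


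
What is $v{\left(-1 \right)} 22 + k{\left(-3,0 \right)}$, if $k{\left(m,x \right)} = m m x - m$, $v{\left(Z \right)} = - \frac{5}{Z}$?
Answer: $113$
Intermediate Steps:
$k{\left(m,x \right)} = - m + x m^{2}$ ($k{\left(m,x \right)} = m^{2} x - m = x m^{2} - m = - m + x m^{2}$)
$v{\left(-1 \right)} 22 + k{\left(-3,0 \right)} = - \frac{5}{-1} \cdot 22 - 3 \left(-1 - 0\right) = \left(-5\right) \left(-1\right) 22 - 3 \left(-1 + 0\right) = 5 \cdot 22 - -3 = 110 + 3 = 113$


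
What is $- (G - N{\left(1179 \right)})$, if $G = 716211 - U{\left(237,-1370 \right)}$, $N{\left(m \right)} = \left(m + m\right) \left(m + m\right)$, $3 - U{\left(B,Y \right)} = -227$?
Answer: $4844183$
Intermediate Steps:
$U{\left(B,Y \right)} = 230$ ($U{\left(B,Y \right)} = 3 - -227 = 3 + 227 = 230$)
$N{\left(m \right)} = 4 m^{2}$ ($N{\left(m \right)} = 2 m 2 m = 4 m^{2}$)
$G = 715981$ ($G = 716211 - 230 = 715981$)
$- (G - N{\left(1179 \right)}) = - (715981 - 4 \cdot 1179^{2}) = - (715981 - 4 \cdot 1390041) = - (715981 - 5560164) = \left(-1\right) \left(-4844183\right) = 4844183$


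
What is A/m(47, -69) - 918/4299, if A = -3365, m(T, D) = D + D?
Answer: 4779817/197754 ≈ 24.171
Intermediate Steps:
m(T, D) = 2*D
A/m(47, -69) - 918/4299 = -3365/(2*(-69)) - 918/4299 = -3365/(-138) - 918*1/4299 = -3365*(-1/138) - 306/1433 = 3365/138 - 306/1433 = 4779817/197754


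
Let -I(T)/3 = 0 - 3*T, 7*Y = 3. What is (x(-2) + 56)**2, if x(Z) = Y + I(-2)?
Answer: 72361/49 ≈ 1476.8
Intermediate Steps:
Y = 3/7 (Y = (1/7)*3 = 3/7 ≈ 0.42857)
I(T) = 9*T (I(T) = -3*(0 - 3*T) = -(-9)*T = 9*T)
x(Z) = -123/7 (x(Z) = 3/7 + 9*(-2) = 3/7 - 18 = -123/7)
(x(-2) + 56)**2 = (-123/7 + 56)**2 = (269/7)**2 = 72361/49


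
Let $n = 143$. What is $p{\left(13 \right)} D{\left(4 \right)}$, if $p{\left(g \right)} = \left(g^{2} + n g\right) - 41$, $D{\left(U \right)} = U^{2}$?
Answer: $31792$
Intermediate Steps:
$p{\left(g \right)} = -41 + g^{2} + 143 g$ ($p{\left(g \right)} = \left(g^{2} + 143 g\right) - 41 = -41 + g^{2} + 143 g$)
$p{\left(13 \right)} D{\left(4 \right)} = \left(-41 + 13^{2} + 143 \cdot 13\right) 4^{2} = \left(-41 + 169 + 1859\right) 16 = 1987 \cdot 16 = 31792$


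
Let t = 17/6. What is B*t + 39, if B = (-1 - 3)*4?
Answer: -19/3 ≈ -6.3333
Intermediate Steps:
B = -16 (B = -4*4 = -16)
t = 17/6 (t = 17*(⅙) = 17/6 ≈ 2.8333)
B*t + 39 = -16*17/6 + 39 = -136/3 + 39 = -19/3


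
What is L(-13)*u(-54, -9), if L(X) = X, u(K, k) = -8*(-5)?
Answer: -520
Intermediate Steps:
u(K, k) = 40
L(-13)*u(-54, -9) = -13*40 = -520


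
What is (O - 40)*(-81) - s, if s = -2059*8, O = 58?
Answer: 15014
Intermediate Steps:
s = -16472
(O - 40)*(-81) - s = (58 - 40)*(-81) - 1*(-16472) = 18*(-81) + 16472 = -1458 + 16472 = 15014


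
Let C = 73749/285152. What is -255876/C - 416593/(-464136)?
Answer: -11288326994146505/11409855288 ≈ -9.8935e+5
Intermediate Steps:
C = 73749/285152 (C = 73749*(1/285152) = 73749/285152 ≈ 0.25863)
-255876/C - 416593/(-464136) = -255876/73749/285152 - 416593/(-464136) = -255876*285152/73749 - 416593*(-1/464136) = -24321184384/24583 + 416593/464136 = -11288326994146505/11409855288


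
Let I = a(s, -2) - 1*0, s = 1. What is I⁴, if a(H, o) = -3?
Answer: 81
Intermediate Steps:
I = -3 (I = -3 - 1*0 = -3 + 0 = -3)
I⁴ = (-3)⁴ = 81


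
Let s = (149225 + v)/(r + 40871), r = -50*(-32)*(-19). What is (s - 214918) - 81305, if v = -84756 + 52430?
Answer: -3101634134/10471 ≈ -2.9621e+5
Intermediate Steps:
v = -32326
r = -30400 (r = 1600*(-19) = -30400)
s = 116899/10471 (s = (149225 - 32326)/(-30400 + 40871) = 116899/10471 ≈ 11.164)
(s - 214918) - 81305 = (116899/10471 - 214918) - 81305 = -2250289479/10471 - 81305 = -3101634134/10471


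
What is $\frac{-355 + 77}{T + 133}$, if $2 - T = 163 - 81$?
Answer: $- \frac{278}{53} \approx -5.2453$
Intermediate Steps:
$T = -80$ ($T = 2 - \left(163 - 81\right) = 2 - 82 = -80$)
$\frac{-355 + 77}{T + 133} = \frac{-355 + 77}{-80 + 133} = - \frac{278}{53}$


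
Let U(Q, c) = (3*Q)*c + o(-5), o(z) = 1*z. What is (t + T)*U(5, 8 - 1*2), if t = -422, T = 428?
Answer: 510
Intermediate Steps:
o(z) = z
U(Q, c) = -5 + 3*Q*c (U(Q, c) = (3*Q)*c - 5 = 3*Q*c - 5 = -5 + 3*Q*c)
(t + T)*U(5, 8 - 1*2) = (-422 + 428)*(-5 + 3*5*(8 - 1*2)) = 6*(-5 + 3*5*(8 - 2)) = 6*(-5 + 3*5*6) = 6*(-5 + 90) = 6*85 = 510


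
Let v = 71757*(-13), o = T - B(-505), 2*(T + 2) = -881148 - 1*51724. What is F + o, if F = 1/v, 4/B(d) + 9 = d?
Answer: -111823908156581/239740137 ≈ -4.6644e+5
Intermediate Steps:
T = -466438 (T = -2 + (-881148 - 1*51724)/2 = -2 + (-881148 - 51724)/2 = -2 + (½)*(-932872) = -2 - 466436 = -466438)
B(d) = 4/(-9 + d)
o = -119874564/257 (o = -466438 - 4/(-9 - 505) = -466438 - 4/(-514) = -466438 - 4*(-1)/514 = -466438 - 1*(-2/257) = -466438 + 2/257 = -119874564/257 ≈ -4.6644e+5)
v = -932841
F = -1/932841 (F = 1/(-932841) = -1/932841 ≈ -1.0720e-6)
F + o = -1/932841 - 119874564/257 = -111823908156581/239740137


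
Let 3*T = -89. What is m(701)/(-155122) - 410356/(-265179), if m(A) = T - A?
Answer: 10641500148/6855849473 ≈ 1.5522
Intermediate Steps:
T = -89/3 (T = (⅓)*(-89) = -89/3 ≈ -29.667)
m(A) = -89/3 - A
m(701)/(-155122) - 410356/(-265179) = (-89/3 - 1*701)/(-155122) - 410356/(-265179) = (-89/3 - 701)*(-1/155122) - 410356*(-1/265179) = -2192/3*(-1/155122) + 410356/265179 = 1096/232683 + 410356/265179 = 10641500148/6855849473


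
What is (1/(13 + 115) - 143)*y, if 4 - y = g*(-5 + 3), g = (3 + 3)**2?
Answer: -347757/32 ≈ -10867.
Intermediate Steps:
g = 36 (g = 6**2 = 36)
y = 76 (y = 4 - 36*(-5 + 3) = 4 - 36*(-2) = 4 - 1*(-72) = 4 + 72 = 76)
(1/(13 + 115) - 143)*y = (1/(13 + 115) - 143)*76 = (1/128 - 143)*76 = -18303/128*76 = -347757/32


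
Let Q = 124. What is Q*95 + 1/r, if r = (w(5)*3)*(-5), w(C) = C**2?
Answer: 4417499/375 ≈ 11780.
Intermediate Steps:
r = -375 (r = (5**2*3)*(-5) = (25*3)*(-5) = 75*(-5) = -375)
Q*95 + 1/r = 124*95 + 1/(-375) = 11780 - 1/375 = 4417499/375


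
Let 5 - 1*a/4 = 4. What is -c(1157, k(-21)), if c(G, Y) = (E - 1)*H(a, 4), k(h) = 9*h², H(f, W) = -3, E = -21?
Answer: -66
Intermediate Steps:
a = 4 (a = 20 - 4*4 = 20 - 16 = 4)
c(G, Y) = 66 (c(G, Y) = (-21 - 1)*(-3) = -22*(-3) = 66)
-c(1157, k(-21)) = -1*66 = -66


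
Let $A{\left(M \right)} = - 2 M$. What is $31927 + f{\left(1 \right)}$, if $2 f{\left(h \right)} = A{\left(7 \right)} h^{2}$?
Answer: $31920$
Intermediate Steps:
$f{\left(h \right)} = - 7 h^{2}$ ($f{\left(h \right)} = \frac{\left(-2\right) 7 h^{2}}{2} = \frac{\left(-14\right) h^{2}}{2} = - 7 h^{2}$)
$31927 + f{\left(1 \right)} = 31927 - 7 \cdot 1^{2} = 31927 - 7 = 31920$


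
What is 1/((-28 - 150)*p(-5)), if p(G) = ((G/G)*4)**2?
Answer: -1/2848 ≈ -0.00035112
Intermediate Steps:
p(G) = 16 (p(G) = (1*4)**2 = 4**2 = 16)
1/((-28 - 150)*p(-5)) = 1/((-28 - 150)*16) = 1/(-178*16) = 1/(-2848) = -1/2848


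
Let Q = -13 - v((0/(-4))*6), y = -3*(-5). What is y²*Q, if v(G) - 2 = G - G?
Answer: -3375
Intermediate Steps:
y = 15
v(G) = 2 (v(G) = 2 + (G - G) = 2 + 0 = 2)
Q = -15 (Q = -13 - 1*2 = -13 - 2 = -15)
y²*Q = 15²*(-15) = 225*(-15) = -3375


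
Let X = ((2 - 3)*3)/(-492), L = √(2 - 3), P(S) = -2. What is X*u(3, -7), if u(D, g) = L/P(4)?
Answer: -I/328 ≈ -0.0030488*I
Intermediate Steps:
L = I (L = √(-1) = I ≈ 1.0*I)
u(D, g) = -I/2 (u(D, g) = I/(-2) = I*(-½) = -I/2)
X = 1/164 (X = -1*3*(-1/492) = -3*(-1/492) = 1/164 ≈ 0.0060976)
X*u(3, -7) = (-I/2)/164 = -I/328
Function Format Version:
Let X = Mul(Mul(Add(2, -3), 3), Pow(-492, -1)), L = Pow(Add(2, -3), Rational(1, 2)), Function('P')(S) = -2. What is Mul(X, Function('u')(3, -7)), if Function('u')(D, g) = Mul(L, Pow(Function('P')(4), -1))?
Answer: Mul(Rational(-1, 328), I) ≈ Mul(-0.0030488, I)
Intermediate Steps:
L = I (L = Pow(-1, Rational(1, 2)) = I ≈ Mul(1.0000, I))
Function('u')(D, g) = Mul(Rational(-1, 2), I) (Function('u')(D, g) = Mul(I, Pow(-2, -1)) = Mul(I, Rational(-1, 2)) = Mul(Rational(-1, 2), I))
X = Rational(1, 164) (X = Mul(Mul(-1, 3), Rational(-1, 492)) = Mul(-3, Rational(-1, 492)) = Rational(1, 164) ≈ 0.0060976)
Mul(X, Function('u')(3, -7)) = Mul(Rational(1, 164), Mul(Rational(-1, 2), I)) = Mul(Rational(-1, 328), I)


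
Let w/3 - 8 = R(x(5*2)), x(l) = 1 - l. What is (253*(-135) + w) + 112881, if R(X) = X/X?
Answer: 78753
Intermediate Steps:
R(X) = 1
w = 27 (w = 24 + 3*1 = 24 + 3 = 27)
(253*(-135) + w) + 112881 = (253*(-135) + 27) + 112881 = (-34155 + 27) + 112881 = -34128 + 112881 = 78753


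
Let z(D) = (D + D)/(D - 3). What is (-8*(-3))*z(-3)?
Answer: 24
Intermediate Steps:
z(D) = 2*D/(-3 + D) (z(D) = (2*D)/(-3 + D) = 2*D/(-3 + D))
(-8*(-3))*z(-3) = (-8*(-3))*(2*(-3)/(-3 - 3)) = 24*(2*(-3)/(-6)) = 24*(2*(-3)*(-1/6)) = 24*1 = 24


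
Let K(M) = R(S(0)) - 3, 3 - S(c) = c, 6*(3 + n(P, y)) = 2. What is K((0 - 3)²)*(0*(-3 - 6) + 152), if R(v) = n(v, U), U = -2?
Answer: -2584/3 ≈ -861.33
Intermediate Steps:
n(P, y) = -8/3 (n(P, y) = -3 + (⅙)*2 = -3 + ⅓ = -8/3)
S(c) = 3 - c
R(v) = -8/3
K(M) = -17/3 (K(M) = -8/3 - 3 = -17/3)
K((0 - 3)²)*(0*(-3 - 6) + 152) = -17*(0*(-3 - 6) + 152)/3 = -17*(0*(-9) + 152)/3 = -17*(0 + 152)/3 = -17/3*152 = -2584/3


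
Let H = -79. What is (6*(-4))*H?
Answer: 1896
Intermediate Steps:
(6*(-4))*H = (6*(-4))*(-79) = -24*(-79) = 1896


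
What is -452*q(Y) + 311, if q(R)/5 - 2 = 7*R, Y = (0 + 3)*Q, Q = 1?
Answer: -51669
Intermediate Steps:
Y = 3 (Y = (0 + 3)*1 = 3*1 = 3)
q(R) = 10 + 35*R (q(R) = 10 + 5*(7*R) = 10 + 35*R)
-452*q(Y) + 311 = -452*(10 + 35*3) + 311 = -452*(10 + 105) + 311 = -452*115 + 311 = -51980 + 311 = -51669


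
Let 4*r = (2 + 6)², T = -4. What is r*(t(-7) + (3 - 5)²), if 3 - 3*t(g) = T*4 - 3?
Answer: 544/3 ≈ 181.33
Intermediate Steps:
r = 16 (r = (2 + 6)²/4 = (¼)*8² = (¼)*64 = 16)
t(g) = 22/3 (t(g) = 1 - (-4*4 - 3)/3 = 1 - (-16 - 3)/3 = 1 - ⅓*(-19) = 1 + 19/3 = 22/3)
r*(t(-7) + (3 - 5)²) = 16*(22/3 + (3 - 5)²) = 16*(22/3 + (-2)²) = 16*(22/3 + 4) = 16*(34/3) = 544/3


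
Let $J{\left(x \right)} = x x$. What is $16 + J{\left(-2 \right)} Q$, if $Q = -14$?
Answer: $-40$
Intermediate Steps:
$J{\left(x \right)} = x^{2}$
$16 + J{\left(-2 \right)} Q = 16 + \left(-2\right)^{2} \left(-14\right) = 16 + 4 \left(-14\right) = 16 - 56 = -40$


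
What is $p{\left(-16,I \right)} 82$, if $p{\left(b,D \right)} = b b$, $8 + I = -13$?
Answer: $20992$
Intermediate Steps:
$I = -21$ ($I = -8 - 13 = -21$)
$p{\left(b,D \right)} = b^{2}$
$p{\left(-16,I \right)} 82 = \left(-16\right)^{2} \cdot 82 = 256 \cdot 82 = 20992$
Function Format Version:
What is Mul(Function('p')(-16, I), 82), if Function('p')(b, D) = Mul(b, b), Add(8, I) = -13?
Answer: 20992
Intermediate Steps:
I = -21 (I = Add(-8, -13) = -21)
Function('p')(b, D) = Pow(b, 2)
Mul(Function('p')(-16, I), 82) = Mul(Pow(-16, 2), 82) = Mul(256, 82) = 20992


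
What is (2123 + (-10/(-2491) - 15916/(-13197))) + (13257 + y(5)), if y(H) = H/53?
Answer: 9540392477/620259 ≈ 15381.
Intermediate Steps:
y(H) = H/53
(2123 + (-10/(-2491) - 15916/(-13197))) + (13257 + y(5)) = (2123 + (-10/(-2491) - 15916/(-13197))) + (13257 + (1/53)*5) = (2123 + (-10*(-1/2491) - 15916*(-1/13197))) + (13257 + 5/53) = (2123 + (10/2491 + 15916/13197)) + 702626/53 = (2123 + 750542/620259) + 702626/53 = 1317560399/620259 + 702626/53 = 9540392477/620259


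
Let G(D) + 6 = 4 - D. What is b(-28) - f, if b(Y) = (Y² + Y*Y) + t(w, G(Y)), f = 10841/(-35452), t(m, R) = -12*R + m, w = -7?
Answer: 44290389/35452 ≈ 1249.3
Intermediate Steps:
G(D) = -2 - D (G(D) = -6 + (4 - D) = -2 - D)
t(m, R) = m - 12*R
f = -10841/35452 (f = 10841*(-1/35452) = -10841/35452 ≈ -0.30579)
b(Y) = 17 + 2*Y² + 12*Y (b(Y) = (Y² + Y*Y) + (-7 - 12*(-2 - Y)) = (Y² + Y²) + (-7 + (24 + 12*Y)) = 2*Y² + (17 + 12*Y) = 17 + 2*Y² + 12*Y)
b(-28) - f = (17 + 2*(-28)² + 12*(-28)) - 1*(-10841/35452) = (17 + 2*784 - 336) + 10841/35452 = (17 + 1568 - 336) + 10841/35452 = 1249 + 10841/35452 = 44290389/35452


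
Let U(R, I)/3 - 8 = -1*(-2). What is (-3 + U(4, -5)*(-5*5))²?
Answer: 567009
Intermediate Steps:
U(R, I) = 30 (U(R, I) = 24 + 3*(-1*(-2)) = 24 + 3*2 = 24 + 6 = 30)
(-3 + U(4, -5)*(-5*5))² = (-3 + 30*(-5*5))² = (-3 + 30*(-25))² = (-3 - 750)² = (-753)² = 567009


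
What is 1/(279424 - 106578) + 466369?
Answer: 80610016175/172846 ≈ 4.6637e+5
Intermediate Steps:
1/(279424 - 106578) + 466369 = 1/172846 + 466369 = 80610016175/172846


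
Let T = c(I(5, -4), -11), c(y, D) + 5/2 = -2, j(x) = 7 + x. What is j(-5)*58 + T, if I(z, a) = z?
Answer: 223/2 ≈ 111.50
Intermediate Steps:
c(y, D) = -9/2 (c(y, D) = -5/2 - 2 = -9/2)
T = -9/2 ≈ -4.5000
j(-5)*58 + T = (7 - 5)*58 - 9/2 = 2*58 - 9/2 = 116 - 9/2 = 223/2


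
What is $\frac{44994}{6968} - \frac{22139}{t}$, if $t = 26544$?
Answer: $\frac{130007023}{23119824} \approx 5.6232$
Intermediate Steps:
$\frac{44994}{6968} - \frac{22139}{t} = \frac{44994}{6968} - \frac{22139}{26544} = 44994 \cdot \frac{1}{6968} - \frac{22139}{26544} = \frac{22497}{3484} - \frac{22139}{26544} = \frac{130007023}{23119824}$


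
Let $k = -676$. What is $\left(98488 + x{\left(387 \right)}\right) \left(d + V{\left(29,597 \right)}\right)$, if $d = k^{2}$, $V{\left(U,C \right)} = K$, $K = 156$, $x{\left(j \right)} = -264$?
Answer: $44901333568$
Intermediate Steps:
$V{\left(U,C \right)} = 156$
$d = 456976$ ($d = \left(-676\right)^{2} = 456976$)
$\left(98488 + x{\left(387 \right)}\right) \left(d + V{\left(29,597 \right)}\right) = \left(98488 - 264\right) \left(456976 + 156\right) = 98224 \cdot 457132 = 44901333568$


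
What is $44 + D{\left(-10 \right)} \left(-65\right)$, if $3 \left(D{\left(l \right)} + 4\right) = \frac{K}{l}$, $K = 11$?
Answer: $\frac{1967}{6} \approx 327.83$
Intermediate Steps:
$D{\left(l \right)} = -4 + \frac{11}{3 l}$ ($D{\left(l \right)} = -4 + \frac{11 \frac{1}{l}}{3} = -4 + \frac{11}{3 l}$)
$44 + D{\left(-10 \right)} \left(-65\right) = 44 + \left(-4 + \frac{11}{3 \left(-10\right)}\right) \left(-65\right) = 44 + \left(-4 + \frac{11}{3} \left(- \frac{1}{10}\right)\right) \left(-65\right) = 44 + \left(-4 - \frac{11}{30}\right) \left(-65\right) = 44 - - \frac{1703}{6} = 44 + \frac{1703}{6} = \frac{1967}{6}$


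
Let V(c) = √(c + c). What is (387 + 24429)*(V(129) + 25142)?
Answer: 623923872 + 24816*√258 ≈ 6.2432e+8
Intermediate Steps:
V(c) = √2*√c (V(c) = √(2*c) = √2*√c)
(387 + 24429)*(V(129) + 25142) = (387 + 24429)*(√2*√129 + 25142) = 24816*(√258 + 25142) = 24816*(25142 + √258) = 623923872 + 24816*√258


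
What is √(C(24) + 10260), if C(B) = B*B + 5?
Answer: √10841 ≈ 104.12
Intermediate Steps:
C(B) = 5 + B² (C(B) = B² + 5 = 5 + B²)
√(C(24) + 10260) = √((5 + 24²) + 10260) = √((5 + 576) + 10260) = √(581 + 10260) = √10841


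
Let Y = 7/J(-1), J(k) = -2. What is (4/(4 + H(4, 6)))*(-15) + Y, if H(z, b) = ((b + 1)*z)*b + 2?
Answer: -223/58 ≈ -3.8448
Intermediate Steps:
H(z, b) = 2 + b*z*(1 + b) (H(z, b) = ((1 + b)*z)*b + 2 = (z*(1 + b))*b + 2 = b*z*(1 + b) + 2 = 2 + b*z*(1 + b))
Y = -7/2 (Y = 7/(-2) = 7*(-1/2) = -7/2 ≈ -3.5000)
(4/(4 + H(4, 6)))*(-15) + Y = (4/(4 + (2 + 6*4 + 4*6**2)))*(-15) - 7/2 = (4/(4 + (2 + 24 + 4*36)))*(-15) - 7/2 = (4/(4 + (2 + 24 + 144)))*(-15) - 7/2 = (4/(4 + 170))*(-15) - 7/2 = (4/174)*(-15) - 7/2 = ((1/174)*4)*(-15) - 7/2 = (2/87)*(-15) - 7/2 = -10/29 - 7/2 = -223/58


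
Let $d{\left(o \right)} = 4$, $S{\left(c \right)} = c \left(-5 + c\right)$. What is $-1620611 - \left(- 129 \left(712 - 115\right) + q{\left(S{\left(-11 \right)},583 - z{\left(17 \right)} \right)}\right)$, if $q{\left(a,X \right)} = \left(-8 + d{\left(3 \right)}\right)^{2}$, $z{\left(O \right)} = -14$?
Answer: $-1543614$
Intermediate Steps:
$q{\left(a,X \right)} = 16$ ($q{\left(a,X \right)} = \left(-8 + 4\right)^{2} = \left(-4\right)^{2} = 16$)
$-1620611 - \left(- 129 \left(712 - 115\right) + q{\left(S{\left(-11 \right)},583 - z{\left(17 \right)} \right)}\right) = -1620611 + \left(129 \left(712 - 115\right) - 16\right) = -1620611 + \left(129 \cdot 597 - 16\right) = -1620611 + \left(77013 - 16\right) = -1620611 + 76997 = -1543614$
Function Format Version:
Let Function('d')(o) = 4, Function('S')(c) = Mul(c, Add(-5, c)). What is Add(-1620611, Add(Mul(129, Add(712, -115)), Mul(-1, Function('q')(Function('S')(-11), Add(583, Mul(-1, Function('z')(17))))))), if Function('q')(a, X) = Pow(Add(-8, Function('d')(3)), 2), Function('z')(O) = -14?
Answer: -1543614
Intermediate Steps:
Function('q')(a, X) = 16 (Function('q')(a, X) = Pow(Add(-8, 4), 2) = Pow(-4, 2) = 16)
Add(-1620611, Add(Mul(129, Add(712, -115)), Mul(-1, Function('q')(Function('S')(-11), Add(583, Mul(-1, Function('z')(17))))))) = Add(-1620611, Add(Mul(129, Add(712, -115)), Mul(-1, 16))) = Add(-1620611, Add(Mul(129, 597), -16)) = Add(-1620611, Add(77013, -16)) = Add(-1620611, 76997) = -1543614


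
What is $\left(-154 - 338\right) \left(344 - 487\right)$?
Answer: $70356$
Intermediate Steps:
$\left(-154 - 338\right) \left(344 - 487\right) = \left(-492\right) \left(-143\right) = 70356$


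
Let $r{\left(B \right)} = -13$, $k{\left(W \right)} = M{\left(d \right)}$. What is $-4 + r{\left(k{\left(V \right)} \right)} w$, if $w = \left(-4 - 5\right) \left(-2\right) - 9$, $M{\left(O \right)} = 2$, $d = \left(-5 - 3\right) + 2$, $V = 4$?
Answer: $-121$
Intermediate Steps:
$d = -6$ ($d = -8 + 2 = -6$)
$k{\left(W \right)} = 2$
$w = 9$ ($w = \left(-4 - 5\right) \left(-2\right) - 9 = \left(-9\right) \left(-2\right) - 9 = 18 - 9 = 9$)
$-4 + r{\left(k{\left(V \right)} \right)} w = -4 - 117 = -121$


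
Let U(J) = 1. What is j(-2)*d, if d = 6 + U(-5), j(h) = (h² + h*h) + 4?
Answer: 84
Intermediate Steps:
j(h) = 4 + 2*h² (j(h) = (h² + h²) + 4 = 2*h² + 4 = 4 + 2*h²)
d = 7 (d = 6 + 1 = 7)
j(-2)*d = (4 + 2*(-2)²)*7 = (4 + 2*4)*7 = (4 + 8)*7 = 12*7 = 84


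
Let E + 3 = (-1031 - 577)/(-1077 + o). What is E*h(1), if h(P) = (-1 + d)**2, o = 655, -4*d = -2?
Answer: 171/844 ≈ 0.20261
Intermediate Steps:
d = 1/2 (d = -1/4*(-2) = 1/2 ≈ 0.50000)
h(P) = 1/4 (h(P) = (-1 + 1/2)**2 = (-1/2)**2 = 1/4)
E = 171/211 (E = -3 + (-1031 - 577)/(-1077 + 655) = -3 - 1608/(-422) = -3 - 1608*(-1/422) = -3 + 804/211 = 171/211 ≈ 0.81043)
E*h(1) = (171/211)*(1/4) = 171/844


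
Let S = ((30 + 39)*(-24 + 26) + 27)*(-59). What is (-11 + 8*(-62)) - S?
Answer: 9228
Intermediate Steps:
S = -9735 (S = (69*2 + 27)*(-59) = (138 + 27)*(-59) = 165*(-59) = -9735)
(-11 + 8*(-62)) - S = (-11 + 8*(-62)) - 1*(-9735) = (-11 - 496) + 9735 = -507 + 9735 = 9228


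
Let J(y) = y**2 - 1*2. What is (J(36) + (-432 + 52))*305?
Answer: 278770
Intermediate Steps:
J(y) = -2 + y**2 (J(y) = y**2 - 2 = -2 + y**2)
(J(36) + (-432 + 52))*305 = ((-2 + 36**2) + (-432 + 52))*305 = ((-2 + 1296) - 380)*305 = (1294 - 380)*305 = 914*305 = 278770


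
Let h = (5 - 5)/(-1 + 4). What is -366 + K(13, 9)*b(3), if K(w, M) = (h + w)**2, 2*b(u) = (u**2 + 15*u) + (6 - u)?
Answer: 8901/2 ≈ 4450.5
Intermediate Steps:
h = 0 (h = 0/3 = 0*(1/3) = 0)
b(u) = 3 + u**2/2 + 7*u (b(u) = ((u**2 + 15*u) + (6 - u))/2 = (6 + u**2 + 14*u)/2 = 3 + u**2/2 + 7*u)
K(w, M) = w**2 (K(w, M) = (0 + w)**2 = w**2)
-366 + K(13, 9)*b(3) = -366 + 13**2*(3 + (1/2)*3**2 + 7*3) = -366 + 169*(3 + (1/2)*9 + 21) = -366 + 169*(3 + 9/2 + 21) = -366 + 169*(57/2) = -366 + 9633/2 = 8901/2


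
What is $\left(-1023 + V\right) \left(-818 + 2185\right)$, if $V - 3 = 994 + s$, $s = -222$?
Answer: $-339016$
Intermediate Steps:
$V = 775$ ($V = 3 + \left(994 - 222\right) = 3 + 772 = 775$)
$\left(-1023 + V\right) \left(-818 + 2185\right) = \left(-1023 + 775\right) \left(-818 + 2185\right) = \left(-248\right) 1367 = -339016$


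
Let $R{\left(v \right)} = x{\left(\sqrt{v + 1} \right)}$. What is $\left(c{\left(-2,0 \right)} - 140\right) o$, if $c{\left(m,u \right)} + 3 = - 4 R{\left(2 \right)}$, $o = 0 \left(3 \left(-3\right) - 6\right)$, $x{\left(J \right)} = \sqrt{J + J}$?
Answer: $0$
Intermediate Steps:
$x{\left(J \right)} = \sqrt{2} \sqrt{J}$ ($x{\left(J \right)} = \sqrt{2 J} = \sqrt{2} \sqrt{J}$)
$R{\left(v \right)} = \sqrt{2} \sqrt[4]{1 + v}$ ($R{\left(v \right)} = \sqrt{2} \sqrt{\sqrt{v + 1}} = \sqrt{2} \sqrt{\sqrt{1 + v}} = \sqrt{2} \sqrt[4]{1 + v}$)
$o = 0$ ($o = 0 \left(-9 - 6\right) = 0 \left(-15\right) = 0$)
$c{\left(m,u \right)} = -3 - 4 \sqrt{2} \sqrt[4]{3}$ ($c{\left(m,u \right)} = -3 - 4 \sqrt{2} \sqrt[4]{1 + 2} = -3 - 4 \sqrt{2} \sqrt[4]{3}$)
$\left(c{\left(-2,0 \right)} - 140\right) o = \left(\left(-3 - 4 \sqrt{2} \sqrt[4]{3}\right) - 140\right) 0 = \left(-143 - 4 \sqrt{2} \sqrt[4]{3}\right) 0 = 0$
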